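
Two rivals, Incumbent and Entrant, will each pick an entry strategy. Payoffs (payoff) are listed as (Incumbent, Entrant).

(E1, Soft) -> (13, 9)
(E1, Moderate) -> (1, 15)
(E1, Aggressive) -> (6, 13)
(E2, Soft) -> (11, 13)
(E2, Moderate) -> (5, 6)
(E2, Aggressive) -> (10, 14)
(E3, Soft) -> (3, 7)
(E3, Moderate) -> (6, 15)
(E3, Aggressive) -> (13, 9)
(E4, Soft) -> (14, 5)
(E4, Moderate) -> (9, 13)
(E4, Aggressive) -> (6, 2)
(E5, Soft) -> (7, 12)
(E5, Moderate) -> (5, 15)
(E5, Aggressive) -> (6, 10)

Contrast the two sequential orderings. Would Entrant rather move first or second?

second

If Incumbent leads: Entrant's best replies are E1→Moderate, E2→Aggressive, E3→Moderate, E4→Moderate, E5→Moderate; Incumbent's induced payoffs 1, 10, 6, 9, 5; outcome (E2, Aggressive), payoffs (10, 14).
If Entrant leads: Incumbent's best replies are Soft→E4, Moderate→E4, Aggressive→E3; Entrant's induced payoffs 5, 13, 9; outcome (E4, Moderate), payoffs (9, 13).
Entrant gets 13 moving first and 14 moving second, so Entrant prefers to move second.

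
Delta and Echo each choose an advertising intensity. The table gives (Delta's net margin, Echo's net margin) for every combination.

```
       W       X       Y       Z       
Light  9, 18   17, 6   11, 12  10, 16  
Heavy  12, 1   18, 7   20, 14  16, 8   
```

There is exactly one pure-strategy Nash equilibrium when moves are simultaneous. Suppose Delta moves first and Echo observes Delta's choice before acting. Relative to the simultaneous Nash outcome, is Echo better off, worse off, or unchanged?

unchanged

Work backward from Echo's decision.
- Light: Echo compares 18, 6, 12, 16 and picks W; Delta would get 9.
- Heavy: Echo compares 1, 7, 14, 8 and picks Y; Delta would get 20.
Maximizing over 9, 20, Delta chooses Heavy. Subgame-perfect outcome: (Heavy, Y) with payoffs (20, 14).
Now find the simultaneous Nash equilibrium.
Delta's best replies: W→Heavy; X→Heavy; Y→Heavy; Z→Heavy.
Echo's best replies: Light→W; Heavy→Y.
The unique mutual best reply is (Heavy, Y), giving (20, 14).
Echo earns 14 sequentially versus 14 at the Nash outcome: unchanged.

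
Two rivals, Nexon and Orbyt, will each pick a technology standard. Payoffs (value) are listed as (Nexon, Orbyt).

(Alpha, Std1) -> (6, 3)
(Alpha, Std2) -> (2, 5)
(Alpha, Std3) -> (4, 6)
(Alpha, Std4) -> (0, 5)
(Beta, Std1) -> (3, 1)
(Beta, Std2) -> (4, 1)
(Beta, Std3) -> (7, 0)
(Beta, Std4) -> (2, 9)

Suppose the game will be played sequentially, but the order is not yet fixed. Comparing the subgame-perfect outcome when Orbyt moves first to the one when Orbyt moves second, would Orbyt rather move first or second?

If Nexon leads: Orbyt's best replies are Alpha→Std3, Beta→Std4; Nexon's induced payoffs 4, 2; outcome (Alpha, Std3), payoffs (4, 6).
If Orbyt leads: Nexon's best replies are Std1→Alpha, Std2→Beta, Std3→Beta, Std4→Beta; Orbyt's induced payoffs 3, 1, 0, 9; outcome (Beta, Std4), payoffs (2, 9).
Orbyt gets 9 moving first and 6 moving second, so Orbyt prefers to move first.

first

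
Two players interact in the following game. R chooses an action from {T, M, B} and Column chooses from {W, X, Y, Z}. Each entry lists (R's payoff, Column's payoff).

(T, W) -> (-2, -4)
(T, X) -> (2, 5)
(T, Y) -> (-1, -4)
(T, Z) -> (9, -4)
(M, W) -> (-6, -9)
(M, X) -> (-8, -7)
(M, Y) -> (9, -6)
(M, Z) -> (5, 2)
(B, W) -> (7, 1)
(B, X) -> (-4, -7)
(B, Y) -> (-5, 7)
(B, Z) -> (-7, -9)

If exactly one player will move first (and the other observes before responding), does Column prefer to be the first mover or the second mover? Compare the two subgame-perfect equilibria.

If R leads: Column's best replies are T→X, M→Z, B→Y; R's induced payoffs 2, 5, -5; outcome (M, Z), payoffs (5, 2).
If Column leads: R's best replies are W→B, X→T, Y→M, Z→T; Column's induced payoffs 1, 5, -6, -4; outcome (T, X), payoffs (2, 5).
Column gets 5 moving first and 2 moving second, so Column prefers to move first.

first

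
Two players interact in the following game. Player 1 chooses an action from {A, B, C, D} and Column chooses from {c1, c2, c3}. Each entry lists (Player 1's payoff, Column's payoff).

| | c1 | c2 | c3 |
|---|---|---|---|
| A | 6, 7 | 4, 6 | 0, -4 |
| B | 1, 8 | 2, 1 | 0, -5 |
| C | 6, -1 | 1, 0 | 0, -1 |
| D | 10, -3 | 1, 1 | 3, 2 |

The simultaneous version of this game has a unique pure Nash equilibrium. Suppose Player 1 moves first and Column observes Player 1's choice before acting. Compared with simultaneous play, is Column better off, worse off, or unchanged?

better off

Work backward from Column's decision.
- A → Column plays c1 (best of 7, 6, -4); Player 1 gets 6.
- B → Column plays c1 (best of 8, 1, -5); Player 1 gets 1.
- C → Column plays c2 (best of -1, 0, -1); Player 1 gets 1.
- D → Column plays c3 (best of -3, 1, 2); Player 1 gets 3.
Maximizing over 6, 1, 1, 3, Player 1 chooses A. Subgame-perfect outcome: (A, c1) with payoffs (6, 7).
For the simultaneous game, intersect best replies.
Player 1's best replies: c1→D; c2→A; c3→D.
Column's best replies: A→c1; B→c1; C→c2; D→c3.
The unique mutual best reply is (D, c3), giving (3, 2).
Column earns 7 sequentially versus 2 at the Nash outcome: better off.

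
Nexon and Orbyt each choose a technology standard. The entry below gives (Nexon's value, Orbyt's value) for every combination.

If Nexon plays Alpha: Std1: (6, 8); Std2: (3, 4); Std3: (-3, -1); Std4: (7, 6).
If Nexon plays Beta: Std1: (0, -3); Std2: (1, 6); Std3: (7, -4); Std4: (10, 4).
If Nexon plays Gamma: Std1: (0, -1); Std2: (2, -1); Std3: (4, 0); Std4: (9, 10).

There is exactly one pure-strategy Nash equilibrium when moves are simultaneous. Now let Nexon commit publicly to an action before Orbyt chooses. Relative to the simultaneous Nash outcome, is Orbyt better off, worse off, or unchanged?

better off

Solve by backward induction (Nexon leads).
- Alpha → Orbyt plays Std1 (best of 8, 4, -1, 6); Nexon gets 6.
- Beta → Orbyt plays Std2 (best of -3, 6, -4, 4); Nexon gets 1.
- Gamma → Orbyt plays Std4 (best of -1, -1, 0, 10); Nexon gets 9.
Maximizing over 6, 1, 9, Nexon chooses Gamma. Subgame-perfect outcome: (Gamma, Std4) with payoffs (9, 10).
Under simultaneous play:
Nexon's best replies: Std1→Alpha; Std2→Alpha; Std3→Beta; Std4→Beta.
Orbyt's best replies: Alpha→Std1; Beta→Std2; Gamma→Std4.
The unique mutual best reply is (Alpha, Std1), giving (6, 8).
Orbyt earns 10 sequentially versus 8 at the Nash outcome: better off.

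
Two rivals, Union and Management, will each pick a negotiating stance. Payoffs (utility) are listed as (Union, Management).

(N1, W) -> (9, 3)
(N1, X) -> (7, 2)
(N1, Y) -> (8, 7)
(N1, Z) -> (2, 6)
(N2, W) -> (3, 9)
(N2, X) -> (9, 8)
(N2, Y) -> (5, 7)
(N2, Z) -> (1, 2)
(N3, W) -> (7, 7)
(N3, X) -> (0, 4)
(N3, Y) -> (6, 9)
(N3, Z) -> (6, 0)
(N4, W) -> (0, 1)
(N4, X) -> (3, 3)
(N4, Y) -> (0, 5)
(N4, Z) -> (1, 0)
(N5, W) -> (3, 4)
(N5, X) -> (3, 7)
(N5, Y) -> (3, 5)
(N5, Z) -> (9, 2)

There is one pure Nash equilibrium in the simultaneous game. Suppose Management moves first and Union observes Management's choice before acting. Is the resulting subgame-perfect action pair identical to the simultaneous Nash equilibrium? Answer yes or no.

Solve by backward induction (Management leads).
- W: Union compares 9, 3, 7, 0, 3 and picks N1; Management would get 3.
- X: Union compares 7, 9, 0, 3, 3 and picks N2; Management would get 8.
- Y: Union compares 8, 5, 6, 0, 3 and picks N1; Management would get 7.
- Z: Union compares 2, 1, 6, 1, 9 and picks N5; Management would get 2.
Management's induced payoffs are 3, 8, 7, 2, so Management commits to X. Subgame-perfect outcome: (N2, X) with payoffs (9, 8).
Under simultaneous play:
Union's best replies: W→N1; X→N2; Y→N1; Z→N5.
Management's best replies: N1→Y; N2→W; N3→Y; N4→Y; N5→X.
The unique mutual best reply is (N1, Y), giving (8, 7).
Sequential outcome (N2, X) differs from the Nash profile (N1, Y).

no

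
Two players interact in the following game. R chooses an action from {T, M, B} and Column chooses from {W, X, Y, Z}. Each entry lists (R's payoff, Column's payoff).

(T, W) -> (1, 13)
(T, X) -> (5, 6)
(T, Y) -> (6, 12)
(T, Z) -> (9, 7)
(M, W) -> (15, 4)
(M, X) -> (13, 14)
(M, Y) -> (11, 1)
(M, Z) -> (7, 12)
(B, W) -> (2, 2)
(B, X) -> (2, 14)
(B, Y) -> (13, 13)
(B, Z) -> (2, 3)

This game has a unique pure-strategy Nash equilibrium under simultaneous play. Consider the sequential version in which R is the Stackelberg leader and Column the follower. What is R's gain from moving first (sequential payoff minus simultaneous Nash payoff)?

Column best-responds to each possible R move:
- T: Column compares 13, 6, 12, 7 and picks W; R would get 1.
- M: Column compares 4, 14, 1, 12 and picks X; R would get 13.
- B: Column compares 2, 14, 13, 3 and picks X; R would get 2.
Maximizing over 1, 13, 2, R chooses M. Subgame-perfect outcome: (M, X) with payoffs (13, 14).
Now find the simultaneous Nash equilibrium.
R's best replies: W→M; X→M; Y→B; Z→T.
Column's best replies: T→W; M→X; B→X.
The unique mutual best reply is (M, X), giving (13, 14).
R's commitment gain: 13 − 13 = 0.

0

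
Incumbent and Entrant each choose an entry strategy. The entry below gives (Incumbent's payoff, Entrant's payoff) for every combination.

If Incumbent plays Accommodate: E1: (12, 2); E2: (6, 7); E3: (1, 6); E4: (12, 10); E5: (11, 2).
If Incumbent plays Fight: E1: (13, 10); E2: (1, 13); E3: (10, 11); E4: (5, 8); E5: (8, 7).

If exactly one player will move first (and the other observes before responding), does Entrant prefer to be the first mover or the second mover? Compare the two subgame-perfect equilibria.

If Incumbent leads: Entrant's best replies are Accommodate→E4, Fight→E2; Incumbent's induced payoffs 12, 1; outcome (Accommodate, E4), payoffs (12, 10).
If Entrant leads: Incumbent's best replies are E1→Fight, E2→Accommodate, E3→Fight, E4→Accommodate, E5→Accommodate; Entrant's induced payoffs 10, 7, 11, 10, 2; outcome (Fight, E3), payoffs (10, 11).
Entrant gets 11 moving first and 10 moving second, so Entrant prefers to move first.

first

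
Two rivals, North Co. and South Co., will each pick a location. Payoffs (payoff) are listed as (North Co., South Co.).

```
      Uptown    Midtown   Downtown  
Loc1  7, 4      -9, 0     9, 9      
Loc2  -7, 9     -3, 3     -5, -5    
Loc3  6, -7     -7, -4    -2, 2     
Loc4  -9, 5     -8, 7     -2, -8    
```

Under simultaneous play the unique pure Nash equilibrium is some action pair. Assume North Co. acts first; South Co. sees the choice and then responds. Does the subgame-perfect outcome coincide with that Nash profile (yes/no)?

yes

Work backward from South Co.'s decision.
- Loc1 → South Co. plays Downtown (best of 4, 0, 9); North Co. gets 9.
- Loc2 → South Co. plays Uptown (best of 9, 3, -5); North Co. gets -7.
- Loc3 → South Co. plays Downtown (best of -7, -4, 2); North Co. gets -2.
- Loc4 → South Co. plays Midtown (best of 5, 7, -8); North Co. gets -8.
Among 9, -7, -2, -8, the best is 9 at Loc1. Subgame-perfect outcome: (Loc1, Downtown) with payoffs (9, 9).
Under simultaneous play:
North Co.'s best replies: Uptown→Loc1; Midtown→Loc2; Downtown→Loc1.
South Co.'s best replies: Loc1→Downtown; Loc2→Uptown; Loc3→Downtown; Loc4→Midtown.
The unique mutual best reply is (Loc1, Downtown), giving (9, 9).
Sequential outcome (Loc1, Downtown) coincides with the Nash profile (Loc1, Downtown).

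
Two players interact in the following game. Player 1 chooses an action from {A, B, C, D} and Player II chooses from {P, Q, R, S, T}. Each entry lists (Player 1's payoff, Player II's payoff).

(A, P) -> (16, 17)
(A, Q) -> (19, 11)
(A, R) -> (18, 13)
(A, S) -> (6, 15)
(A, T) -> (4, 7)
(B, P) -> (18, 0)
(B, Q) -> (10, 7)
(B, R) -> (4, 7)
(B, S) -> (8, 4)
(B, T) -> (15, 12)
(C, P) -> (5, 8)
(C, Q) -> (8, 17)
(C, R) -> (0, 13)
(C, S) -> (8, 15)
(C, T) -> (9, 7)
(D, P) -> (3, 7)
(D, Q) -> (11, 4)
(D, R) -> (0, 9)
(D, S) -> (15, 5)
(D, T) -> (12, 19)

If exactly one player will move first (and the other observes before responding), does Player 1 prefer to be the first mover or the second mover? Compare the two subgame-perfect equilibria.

second

If Player 1 leads: Player II's best replies are A→P, B→T, C→Q, D→T; Player 1's induced payoffs 16, 15, 8, 12; outcome (A, P), payoffs (16, 17).
If Player II leads: Player 1's best replies are P→B, Q→A, R→A, S→D, T→B; Player II's induced payoffs 0, 11, 13, 5, 12; outcome (A, R), payoffs (18, 13).
Player 1 gets 16 moving first and 18 moving second, so Player 1 prefers to move second.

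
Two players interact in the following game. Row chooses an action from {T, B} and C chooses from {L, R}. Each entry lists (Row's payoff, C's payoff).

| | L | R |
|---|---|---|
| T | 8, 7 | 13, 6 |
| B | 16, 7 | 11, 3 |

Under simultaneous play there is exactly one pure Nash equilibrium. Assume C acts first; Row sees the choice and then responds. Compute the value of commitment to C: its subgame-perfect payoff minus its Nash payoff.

Row best-responds to each possible C move:
- L: Row compares 8, 16 and picks B; C would get 7.
- R: Row compares 13, 11 and picks T; C would get 6.
C's induced payoffs are 7, 6, so C commits to L. Subgame-perfect outcome: (B, L) with payoffs (16, 7).
Under simultaneous play:
Row's best replies: L→B; R→T.
C's best replies: T→L; B→L.
The unique mutual best reply is (B, L), giving (16, 7).
C's commitment gain: 7 − 7 = 0.

0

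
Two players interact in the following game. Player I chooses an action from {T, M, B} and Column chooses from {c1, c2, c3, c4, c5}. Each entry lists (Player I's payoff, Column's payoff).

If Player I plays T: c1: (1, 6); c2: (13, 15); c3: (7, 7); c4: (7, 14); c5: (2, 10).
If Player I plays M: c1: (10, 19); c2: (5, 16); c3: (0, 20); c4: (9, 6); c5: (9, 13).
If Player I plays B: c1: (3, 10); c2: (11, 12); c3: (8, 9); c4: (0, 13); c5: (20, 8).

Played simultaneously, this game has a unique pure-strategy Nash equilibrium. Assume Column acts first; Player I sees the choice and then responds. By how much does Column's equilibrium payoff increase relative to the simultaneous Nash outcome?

Work backward from Player I's decision.
- c1 → Player I plays M (best of 1, 10, 3); Column gets 19.
- c2 → Player I plays T (best of 13, 5, 11); Column gets 15.
- c3 → Player I plays B (best of 7, 0, 8); Column gets 9.
- c4 → Player I plays M (best of 7, 9, 0); Column gets 6.
- c5 → Player I plays B (best of 2, 9, 20); Column gets 8.
Maximizing over 19, 15, 9, 6, 8, Column chooses c1. Subgame-perfect outcome: (M, c1) with payoffs (10, 19).
For the simultaneous game, intersect best replies.
Player I's best replies: c1→M; c2→T; c3→B; c4→M; c5→B.
Column's best replies: T→c2; M→c3; B→c4.
The unique mutual best reply is (T, c2), giving (13, 15).
Column's commitment gain: 19 − 15 = 4.

4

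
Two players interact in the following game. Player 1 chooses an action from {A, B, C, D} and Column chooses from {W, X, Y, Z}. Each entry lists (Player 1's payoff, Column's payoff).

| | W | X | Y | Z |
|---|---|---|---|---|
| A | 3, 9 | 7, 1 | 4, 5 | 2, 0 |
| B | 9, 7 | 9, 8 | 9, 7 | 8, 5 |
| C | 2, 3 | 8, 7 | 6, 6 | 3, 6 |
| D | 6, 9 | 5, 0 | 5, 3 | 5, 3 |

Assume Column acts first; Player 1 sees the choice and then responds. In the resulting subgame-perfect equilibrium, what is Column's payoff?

8

Work backward from Player 1's decision.
- W: Player 1 compares 3, 9, 2, 6 and picks B; Column would get 7.
- X: Player 1 compares 7, 9, 8, 5 and picks B; Column would get 8.
- Y: Player 1 compares 4, 9, 6, 5 and picks B; Column would get 7.
- Z: Player 1 compares 2, 8, 3, 5 and picks B; Column would get 5.
Column's induced payoffs are 7, 8, 7, 5, so Column commits to X. Subgame-perfect outcome: (B, X) with payoffs (9, 8).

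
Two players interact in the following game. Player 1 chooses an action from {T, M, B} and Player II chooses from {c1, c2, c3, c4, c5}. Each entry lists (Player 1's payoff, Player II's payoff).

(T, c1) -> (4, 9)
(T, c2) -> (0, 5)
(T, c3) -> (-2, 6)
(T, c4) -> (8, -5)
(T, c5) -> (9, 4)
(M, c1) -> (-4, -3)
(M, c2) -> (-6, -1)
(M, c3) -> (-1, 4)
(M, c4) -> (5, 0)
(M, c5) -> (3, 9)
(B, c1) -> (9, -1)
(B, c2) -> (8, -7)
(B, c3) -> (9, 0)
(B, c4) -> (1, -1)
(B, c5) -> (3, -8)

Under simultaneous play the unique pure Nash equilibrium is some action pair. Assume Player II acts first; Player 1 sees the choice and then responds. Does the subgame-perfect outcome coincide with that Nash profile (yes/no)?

no

Backward induction with Player II moving first.
- c1: Player 1 compares 4, -4, 9 and picks B; Player II would get -1.
- c2: Player 1 compares 0, -6, 8 and picks B; Player II would get -7.
- c3: Player 1 compares -2, -1, 9 and picks B; Player II would get 0.
- c4: Player 1 compares 8, 5, 1 and picks T; Player II would get -5.
- c5: Player 1 compares 9, 3, 3 and picks T; Player II would get 4.
Player II's induced payoffs are -1, -7, 0, -5, 4, so Player II commits to c5. Subgame-perfect outcome: (T, c5) with payoffs (9, 4).
For the simultaneous game, intersect best replies.
Player 1's best replies: c1→B; c2→B; c3→B; c4→T; c5→T.
Player II's best replies: T→c1; M→c5; B→c3.
The unique mutual best reply is (B, c3), giving (9, 0).
Sequential outcome (T, c5) differs from the Nash profile (B, c3).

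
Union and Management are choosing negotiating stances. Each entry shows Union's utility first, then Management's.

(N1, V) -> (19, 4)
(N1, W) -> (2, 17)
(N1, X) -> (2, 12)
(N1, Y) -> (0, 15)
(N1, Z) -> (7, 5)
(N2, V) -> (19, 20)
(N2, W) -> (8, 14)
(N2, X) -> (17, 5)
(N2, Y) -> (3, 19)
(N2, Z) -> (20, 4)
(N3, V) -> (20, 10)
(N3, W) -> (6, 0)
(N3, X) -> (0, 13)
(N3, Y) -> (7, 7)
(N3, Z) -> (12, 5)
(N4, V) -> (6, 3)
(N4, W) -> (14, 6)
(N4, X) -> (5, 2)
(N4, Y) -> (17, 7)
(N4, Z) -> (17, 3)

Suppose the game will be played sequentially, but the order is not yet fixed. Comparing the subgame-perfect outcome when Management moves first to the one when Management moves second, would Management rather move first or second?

second

If Union leads: Management's best replies are N1→W, N2→V, N3→X, N4→Y; Union's induced payoffs 2, 19, 0, 17; outcome (N2, V), payoffs (19, 20).
If Management leads: Union's best replies are V→N3, W→N4, X→N2, Y→N4, Z→N2; Management's induced payoffs 10, 6, 5, 7, 4; outcome (N3, V), payoffs (20, 10).
Management gets 10 moving first and 20 moving second, so Management prefers to move second.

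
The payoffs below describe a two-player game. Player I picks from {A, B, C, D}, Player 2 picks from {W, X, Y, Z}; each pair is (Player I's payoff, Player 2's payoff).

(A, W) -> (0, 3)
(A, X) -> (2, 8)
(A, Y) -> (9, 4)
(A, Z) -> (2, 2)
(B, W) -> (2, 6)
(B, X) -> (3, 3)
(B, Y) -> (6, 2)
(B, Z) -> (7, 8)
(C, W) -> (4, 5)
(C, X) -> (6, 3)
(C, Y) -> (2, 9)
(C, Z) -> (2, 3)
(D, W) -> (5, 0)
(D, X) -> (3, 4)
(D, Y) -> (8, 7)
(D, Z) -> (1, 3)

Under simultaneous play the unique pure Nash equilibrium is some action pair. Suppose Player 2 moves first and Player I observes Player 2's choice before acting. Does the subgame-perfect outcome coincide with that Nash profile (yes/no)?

Backward induction with Player 2 moving first.
- W: Player I compares 0, 2, 4, 5 and picks D; Player 2 would get 0.
- X: Player I compares 2, 3, 6, 3 and picks C; Player 2 would get 3.
- Y: Player I compares 9, 6, 2, 8 and picks A; Player 2 would get 4.
- Z: Player I compares 2, 7, 2, 1 and picks B; Player 2 would get 8.
Maximizing over 0, 3, 4, 8, Player 2 chooses Z. Subgame-perfect outcome: (B, Z) with payoffs (7, 8).
Under simultaneous play:
Player I's best replies: W→D; X→C; Y→A; Z→B.
Player 2's best replies: A→X; B→Z; C→Y; D→Y.
Only (B, Z) has each player best-responding; Nash payoffs (7, 8).
Sequential outcome (B, Z) coincides with the Nash profile (B, Z).

yes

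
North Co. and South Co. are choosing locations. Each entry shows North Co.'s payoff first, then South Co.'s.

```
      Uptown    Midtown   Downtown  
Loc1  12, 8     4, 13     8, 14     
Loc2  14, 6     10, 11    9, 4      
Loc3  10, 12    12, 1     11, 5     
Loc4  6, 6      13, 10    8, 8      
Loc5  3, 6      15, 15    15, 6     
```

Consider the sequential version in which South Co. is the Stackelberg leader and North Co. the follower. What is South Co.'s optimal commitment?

North Co. best-responds to each possible South Co. move:
- Uptown: North Co. compares 12, 14, 10, 6, 3 and picks Loc2; South Co. would get 6.
- Midtown: North Co. compares 4, 10, 12, 13, 15 and picks Loc5; South Co. would get 15.
- Downtown: North Co. compares 8, 9, 11, 8, 15 and picks Loc5; South Co. would get 6.
Among 6, 15, 6, the best is 15 at Midtown. Subgame-perfect outcome: (Loc5, Midtown) with payoffs (15, 15).

Midtown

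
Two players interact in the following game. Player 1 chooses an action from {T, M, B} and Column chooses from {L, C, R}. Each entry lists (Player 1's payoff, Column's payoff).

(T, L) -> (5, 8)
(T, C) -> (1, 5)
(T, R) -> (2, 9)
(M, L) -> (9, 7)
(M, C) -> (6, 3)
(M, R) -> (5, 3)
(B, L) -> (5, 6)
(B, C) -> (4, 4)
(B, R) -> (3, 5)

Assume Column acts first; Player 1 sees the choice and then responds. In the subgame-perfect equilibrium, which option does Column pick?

L

Work backward from Player 1's decision.
- L: Player 1 compares 5, 9, 5 and picks M; Column would get 7.
- C: Player 1 compares 1, 6, 4 and picks M; Column would get 3.
- R: Player 1 compares 2, 5, 3 and picks M; Column would get 3.
Maximizing over 7, 3, 3, Column chooses L. Subgame-perfect outcome: (M, L) with payoffs (9, 7).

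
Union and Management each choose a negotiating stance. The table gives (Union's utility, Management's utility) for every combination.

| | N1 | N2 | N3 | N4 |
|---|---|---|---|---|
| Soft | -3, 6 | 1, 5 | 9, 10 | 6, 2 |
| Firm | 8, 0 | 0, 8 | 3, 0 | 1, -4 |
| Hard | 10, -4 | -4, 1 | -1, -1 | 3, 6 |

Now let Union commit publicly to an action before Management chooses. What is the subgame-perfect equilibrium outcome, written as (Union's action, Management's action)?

Work backward from Management's decision.
- Soft: BR = N3, leader payoff 9.
- Firm: BR = N2, leader payoff 0.
- Hard: BR = N4, leader payoff 3.
Union's induced payoffs are 9, 0, 3, so Union commits to Soft. Subgame-perfect outcome: (Soft, N3) with payoffs (9, 10).

(Soft, N3)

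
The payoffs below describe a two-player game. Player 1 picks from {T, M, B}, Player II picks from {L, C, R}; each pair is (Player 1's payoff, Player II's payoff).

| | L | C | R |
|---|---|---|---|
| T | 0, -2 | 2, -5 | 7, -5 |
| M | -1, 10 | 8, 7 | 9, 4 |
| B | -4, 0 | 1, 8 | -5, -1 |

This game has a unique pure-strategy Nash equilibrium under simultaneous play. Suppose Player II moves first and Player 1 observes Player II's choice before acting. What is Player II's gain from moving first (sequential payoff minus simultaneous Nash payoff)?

9

Work backward from Player 1's decision.
- L: Player 1 compares 0, -1, -4 and picks T; Player II would get -2.
- C: Player 1 compares 2, 8, 1 and picks M; Player II would get 7.
- R: Player 1 compares 7, 9, -5 and picks M; Player II would get 4.
Player II's induced payoffs are -2, 7, 4, so Player II commits to C. Subgame-perfect outcome: (M, C) with payoffs (8, 7).
Now find the simultaneous Nash equilibrium.
Player 1's best replies: L→T; C→M; R→M.
Player II's best replies: T→L; M→L; B→C.
Only (T, L) has each player best-responding; Nash payoffs (0, -2).
Player II's commitment gain: 7 − -2 = 9.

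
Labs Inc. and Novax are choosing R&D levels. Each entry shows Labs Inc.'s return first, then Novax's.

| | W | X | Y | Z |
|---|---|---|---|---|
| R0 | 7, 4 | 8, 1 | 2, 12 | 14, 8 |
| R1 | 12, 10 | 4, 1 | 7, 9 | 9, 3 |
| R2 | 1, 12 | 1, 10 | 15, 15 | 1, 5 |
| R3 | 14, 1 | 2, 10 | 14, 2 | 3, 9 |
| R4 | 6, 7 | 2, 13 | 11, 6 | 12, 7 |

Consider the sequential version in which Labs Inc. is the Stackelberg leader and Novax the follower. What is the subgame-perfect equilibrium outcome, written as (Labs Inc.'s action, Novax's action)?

(R2, Y)

Backward induction with Labs Inc. moving first.
- R0: Novax compares 4, 1, 12, 8 and picks Y; Labs Inc. would get 2.
- R1: Novax compares 10, 1, 9, 3 and picks W; Labs Inc. would get 12.
- R2: Novax compares 12, 10, 15, 5 and picks Y; Labs Inc. would get 15.
- R3: Novax compares 1, 10, 2, 9 and picks X; Labs Inc. would get 2.
- R4: Novax compares 7, 13, 6, 7 and picks X; Labs Inc. would get 2.
Maximizing over 2, 12, 15, 2, 2, Labs Inc. chooses R2. Subgame-perfect outcome: (R2, Y) with payoffs (15, 15).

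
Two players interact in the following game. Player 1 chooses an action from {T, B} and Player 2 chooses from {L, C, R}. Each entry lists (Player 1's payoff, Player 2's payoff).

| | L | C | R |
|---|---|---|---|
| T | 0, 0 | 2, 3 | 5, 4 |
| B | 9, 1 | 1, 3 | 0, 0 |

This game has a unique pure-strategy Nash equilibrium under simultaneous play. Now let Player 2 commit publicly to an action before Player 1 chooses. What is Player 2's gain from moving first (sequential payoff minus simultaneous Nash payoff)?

Work backward from Player 1's decision.
- L: BR = B, leader payoff 1.
- C: BR = T, leader payoff 3.
- R: BR = T, leader payoff 4.
Player 2's induced payoffs are 1, 3, 4, so Player 2 commits to R. Subgame-perfect outcome: (T, R) with payoffs (5, 4).
For the simultaneous game, intersect best replies.
Player 1's best replies: L→B; C→T; R→T.
Player 2's best replies: T→R; B→C.
Only (T, R) has each player best-responding; Nash payoffs (5, 4).
Player 2's commitment gain: 4 − 4 = 0.

0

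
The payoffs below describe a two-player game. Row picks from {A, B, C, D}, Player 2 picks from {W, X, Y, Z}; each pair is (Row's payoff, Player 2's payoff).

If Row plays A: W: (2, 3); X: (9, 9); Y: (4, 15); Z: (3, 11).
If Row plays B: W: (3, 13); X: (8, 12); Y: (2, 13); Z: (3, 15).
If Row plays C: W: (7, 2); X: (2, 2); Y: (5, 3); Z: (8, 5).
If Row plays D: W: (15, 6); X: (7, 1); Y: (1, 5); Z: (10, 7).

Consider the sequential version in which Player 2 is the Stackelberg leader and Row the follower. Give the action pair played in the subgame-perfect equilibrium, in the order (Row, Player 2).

(A, X)

Solve by backward induction (Player 2 leads).
- W: Row compares 2, 3, 7, 15 and picks D; Player 2 would get 6.
- X: Row compares 9, 8, 2, 7 and picks A; Player 2 would get 9.
- Y: Row compares 4, 2, 5, 1 and picks C; Player 2 would get 3.
- Z: Row compares 3, 3, 8, 10 and picks D; Player 2 would get 7.
Maximizing over 6, 9, 3, 7, Player 2 chooses X. Subgame-perfect outcome: (A, X) with payoffs (9, 9).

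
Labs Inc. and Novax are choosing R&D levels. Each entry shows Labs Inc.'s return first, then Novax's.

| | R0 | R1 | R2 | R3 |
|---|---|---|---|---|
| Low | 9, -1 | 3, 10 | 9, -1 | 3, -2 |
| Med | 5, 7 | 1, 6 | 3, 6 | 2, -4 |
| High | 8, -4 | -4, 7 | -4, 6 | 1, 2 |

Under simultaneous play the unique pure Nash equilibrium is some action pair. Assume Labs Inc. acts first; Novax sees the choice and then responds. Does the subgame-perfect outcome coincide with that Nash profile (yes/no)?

no

Backward induction with Labs Inc. moving first.
- Low → Novax plays R1 (best of -1, 10, -1, -2); Labs Inc. gets 3.
- Med → Novax plays R0 (best of 7, 6, 6, -4); Labs Inc. gets 5.
- High → Novax plays R1 (best of -4, 7, 6, 2); Labs Inc. gets -4.
Maximizing over 3, 5, -4, Labs Inc. chooses Med. Subgame-perfect outcome: (Med, R0) with payoffs (5, 7).
Under simultaneous play:
Labs Inc.'s best replies: R0→Low; R1→Low; R2→Low; R3→Low.
Novax's best replies: Low→R1; Med→R0; High→R1.
The unique mutual best reply is (Low, R1), giving (3, 10).
Sequential outcome (Med, R0) differs from the Nash profile (Low, R1).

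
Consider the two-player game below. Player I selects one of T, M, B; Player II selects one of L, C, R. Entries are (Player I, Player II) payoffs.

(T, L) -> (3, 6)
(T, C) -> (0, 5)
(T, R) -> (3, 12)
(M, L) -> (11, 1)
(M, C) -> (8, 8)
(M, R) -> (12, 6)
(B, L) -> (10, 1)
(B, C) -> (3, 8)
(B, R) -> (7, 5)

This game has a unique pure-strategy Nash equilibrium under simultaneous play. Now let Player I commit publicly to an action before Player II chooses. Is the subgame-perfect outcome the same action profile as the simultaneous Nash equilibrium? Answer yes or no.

yes

Solve by backward induction (Player I leads).
- T: BR = R, leader payoff 3.
- M: BR = C, leader payoff 8.
- B: BR = C, leader payoff 3.
Player I's induced payoffs are 3, 8, 3, so Player I commits to M. Subgame-perfect outcome: (M, C) with payoffs (8, 8).
Under simultaneous play:
Player I's best replies: L→M; C→M; R→M.
Player II's best replies: T→R; M→C; B→C.
Only (M, C) has each player best-responding; Nash payoffs (8, 8).
Sequential outcome (M, C) coincides with the Nash profile (M, C).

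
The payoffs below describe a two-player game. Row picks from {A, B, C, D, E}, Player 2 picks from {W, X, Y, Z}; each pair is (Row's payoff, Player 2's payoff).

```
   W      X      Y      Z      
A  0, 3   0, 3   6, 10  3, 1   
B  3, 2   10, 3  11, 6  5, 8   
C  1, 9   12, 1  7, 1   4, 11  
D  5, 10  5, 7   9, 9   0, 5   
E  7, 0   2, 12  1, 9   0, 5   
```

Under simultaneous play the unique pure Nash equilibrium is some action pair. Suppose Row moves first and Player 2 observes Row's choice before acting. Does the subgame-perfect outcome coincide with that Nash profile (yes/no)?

no

Solve by backward induction (Row leads).
- A: BR = Y, leader payoff 6.
- B: BR = Z, leader payoff 5.
- C: BR = Z, leader payoff 4.
- D: BR = W, leader payoff 5.
- E: BR = X, leader payoff 2.
Maximizing over 6, 5, 4, 5, 2, Row chooses A. Subgame-perfect outcome: (A, Y) with payoffs (6, 10).
Now find the simultaneous Nash equilibrium.
Row's best replies: W→E; X→C; Y→B; Z→B.
Player 2's best replies: A→Y; B→Z; C→Z; D→W; E→X.
Only (B, Z) has each player best-responding; Nash payoffs (5, 8).
Sequential outcome (A, Y) differs from the Nash profile (B, Z).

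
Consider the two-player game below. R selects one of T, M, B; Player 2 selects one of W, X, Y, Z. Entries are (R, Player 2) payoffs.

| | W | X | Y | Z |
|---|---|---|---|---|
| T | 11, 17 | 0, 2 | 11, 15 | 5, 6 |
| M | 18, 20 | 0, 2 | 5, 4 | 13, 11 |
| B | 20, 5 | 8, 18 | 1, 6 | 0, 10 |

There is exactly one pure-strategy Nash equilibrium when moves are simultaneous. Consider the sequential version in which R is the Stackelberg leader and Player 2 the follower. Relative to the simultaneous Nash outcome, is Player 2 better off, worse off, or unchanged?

better off

Work backward from Player 2's decision.
- T: BR = W, leader payoff 11.
- M: BR = W, leader payoff 18.
- B: BR = X, leader payoff 8.
Maximizing over 11, 18, 8, R chooses M. Subgame-perfect outcome: (M, W) with payoffs (18, 20).
Under simultaneous play:
R's best replies: W→B; X→B; Y→T; Z→M.
Player 2's best replies: T→W; M→W; B→X.
The unique mutual best reply is (B, X), giving (8, 18).
Player 2 earns 20 sequentially versus 18 at the Nash outcome: better off.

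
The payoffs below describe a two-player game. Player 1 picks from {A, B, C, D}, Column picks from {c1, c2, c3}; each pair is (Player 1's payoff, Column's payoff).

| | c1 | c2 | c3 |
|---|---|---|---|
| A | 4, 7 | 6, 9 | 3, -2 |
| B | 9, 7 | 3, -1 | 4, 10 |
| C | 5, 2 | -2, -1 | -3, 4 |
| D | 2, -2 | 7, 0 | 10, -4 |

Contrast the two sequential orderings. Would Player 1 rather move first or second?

If Player 1 leads: Column's best replies are A→c2, B→c3, C→c3, D→c2; Player 1's induced payoffs 6, 4, -3, 7; outcome (D, c2), payoffs (7, 0).
If Column leads: Player 1's best replies are c1→B, c2→D, c3→D; Column's induced payoffs 7, 0, -4; outcome (B, c1), payoffs (9, 7).
Player 1 gets 7 moving first and 9 moving second, so Player 1 prefers to move second.

second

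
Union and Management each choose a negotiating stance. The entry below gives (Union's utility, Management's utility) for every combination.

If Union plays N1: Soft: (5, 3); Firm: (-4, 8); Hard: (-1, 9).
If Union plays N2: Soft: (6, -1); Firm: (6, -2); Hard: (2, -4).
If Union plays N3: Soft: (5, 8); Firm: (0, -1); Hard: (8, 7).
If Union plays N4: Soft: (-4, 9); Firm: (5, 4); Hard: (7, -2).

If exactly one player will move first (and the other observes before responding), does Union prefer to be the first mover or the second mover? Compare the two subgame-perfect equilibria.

If Union leads: Management's best replies are N1→Hard, N2→Soft, N3→Soft, N4→Soft; Union's induced payoffs -1, 6, 5, -4; outcome (N2, Soft), payoffs (6, -1).
If Management leads: Union's best replies are Soft→N2, Firm→N2, Hard→N3; Management's induced payoffs -1, -2, 7; outcome (N3, Hard), payoffs (8, 7).
Union gets 6 moving first and 8 moving second, so Union prefers to move second.

second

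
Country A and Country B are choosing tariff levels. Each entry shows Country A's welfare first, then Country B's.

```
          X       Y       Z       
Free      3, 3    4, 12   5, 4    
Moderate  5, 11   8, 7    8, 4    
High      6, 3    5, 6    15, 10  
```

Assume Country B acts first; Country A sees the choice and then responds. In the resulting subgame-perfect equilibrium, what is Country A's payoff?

15

Backward induction with Country B moving first.
- X → Country A plays High (best of 3, 5, 6); Country B gets 3.
- Y → Country A plays Moderate (best of 4, 8, 5); Country B gets 7.
- Z → Country A plays High (best of 5, 8, 15); Country B gets 10.
Among 3, 7, 10, the best is 10 at Z. Subgame-perfect outcome: (High, Z) with payoffs (15, 10).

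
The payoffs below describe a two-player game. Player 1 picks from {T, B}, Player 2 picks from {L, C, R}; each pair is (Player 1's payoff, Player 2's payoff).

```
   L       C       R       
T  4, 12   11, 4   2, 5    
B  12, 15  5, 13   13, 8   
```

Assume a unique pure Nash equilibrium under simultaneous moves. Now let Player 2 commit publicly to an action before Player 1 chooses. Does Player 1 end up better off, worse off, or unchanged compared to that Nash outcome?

Backward induction with Player 2 moving first.
- L: Player 1 compares 4, 12 and picks B; Player 2 would get 15.
- C: Player 1 compares 11, 5 and picks T; Player 2 would get 4.
- R: Player 1 compares 2, 13 and picks B; Player 2 would get 8.
Player 2's induced payoffs are 15, 4, 8, so Player 2 commits to L. Subgame-perfect outcome: (B, L) with payoffs (12, 15).
Now find the simultaneous Nash equilibrium.
Player 1's best replies: L→B; C→T; R→B.
Player 2's best replies: T→L; B→L.
The unique mutual best reply is (B, L), giving (12, 15).
Player 1 earns 12 sequentially versus 12 at the Nash outcome: unchanged.

unchanged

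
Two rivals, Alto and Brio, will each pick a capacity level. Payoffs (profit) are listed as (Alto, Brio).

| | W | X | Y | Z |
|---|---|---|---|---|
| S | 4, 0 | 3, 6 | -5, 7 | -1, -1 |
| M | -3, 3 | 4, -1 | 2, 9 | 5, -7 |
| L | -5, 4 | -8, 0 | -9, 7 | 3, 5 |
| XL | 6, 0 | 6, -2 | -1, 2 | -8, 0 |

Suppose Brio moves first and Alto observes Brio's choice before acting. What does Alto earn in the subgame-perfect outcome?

2

Backward induction with Brio moving first.
- W: BR = XL, leader payoff 0.
- X: BR = XL, leader payoff -2.
- Y: BR = M, leader payoff 9.
- Z: BR = M, leader payoff -7.
Among 0, -2, 9, -7, the best is 9 at Y. Subgame-perfect outcome: (M, Y) with payoffs (2, 9).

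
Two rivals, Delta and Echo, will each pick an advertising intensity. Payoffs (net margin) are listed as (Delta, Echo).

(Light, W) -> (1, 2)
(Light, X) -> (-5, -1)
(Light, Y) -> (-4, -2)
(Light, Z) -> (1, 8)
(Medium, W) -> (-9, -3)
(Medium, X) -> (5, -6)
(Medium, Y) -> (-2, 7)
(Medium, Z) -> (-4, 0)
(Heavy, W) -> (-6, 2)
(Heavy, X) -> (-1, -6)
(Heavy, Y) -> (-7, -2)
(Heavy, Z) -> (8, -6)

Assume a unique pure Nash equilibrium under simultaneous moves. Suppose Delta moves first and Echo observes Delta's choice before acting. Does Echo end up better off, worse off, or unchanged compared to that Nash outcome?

Solve by backward induction (Delta leads).
- Light → Echo plays Z (best of 2, -1, -2, 8); Delta gets 1.
- Medium → Echo plays Y (best of -3, -6, 7, 0); Delta gets -2.
- Heavy → Echo plays W (best of 2, -6, -2, -6); Delta gets -6.
Maximizing over 1, -2, -6, Delta chooses Light. Subgame-perfect outcome: (Light, Z) with payoffs (1, 8).
For the simultaneous game, intersect best replies.
Delta's best replies: W→Light; X→Medium; Y→Medium; Z→Heavy.
Echo's best replies: Light→Z; Medium→Y; Heavy→W.
Only (Medium, Y) has each player best-responding; Nash payoffs (-2, 7).
Echo earns 8 sequentially versus 7 at the Nash outcome: better off.

better off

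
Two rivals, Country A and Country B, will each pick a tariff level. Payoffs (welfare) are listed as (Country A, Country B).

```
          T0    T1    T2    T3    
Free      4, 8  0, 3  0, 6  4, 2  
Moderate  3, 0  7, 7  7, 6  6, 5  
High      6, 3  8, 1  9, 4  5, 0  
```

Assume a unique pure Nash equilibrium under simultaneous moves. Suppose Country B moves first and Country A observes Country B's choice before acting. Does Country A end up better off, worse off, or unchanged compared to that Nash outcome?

worse off

Backward induction with Country B moving first.
- T0 → Country A plays High (best of 4, 3, 6); Country B gets 3.
- T1 → Country A plays High (best of 0, 7, 8); Country B gets 1.
- T2 → Country A plays High (best of 0, 7, 9); Country B gets 4.
- T3 → Country A plays Moderate (best of 4, 6, 5); Country B gets 5.
Maximizing over 3, 1, 4, 5, Country B chooses T3. Subgame-perfect outcome: (Moderate, T3) with payoffs (6, 5).
Under simultaneous play:
Country A's best replies: T0→High; T1→High; T2→High; T3→Moderate.
Country B's best replies: Free→T0; Moderate→T1; High→T2.
The unique mutual best reply is (High, T2), giving (9, 4).
Country A earns 6 sequentially versus 9 at the Nash outcome: worse off.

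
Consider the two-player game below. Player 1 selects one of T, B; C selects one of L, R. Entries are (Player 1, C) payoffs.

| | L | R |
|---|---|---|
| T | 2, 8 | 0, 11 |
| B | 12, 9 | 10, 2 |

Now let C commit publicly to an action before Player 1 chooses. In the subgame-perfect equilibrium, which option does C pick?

Solve by backward induction (C leads).
- L: BR = B, leader payoff 9.
- R: BR = B, leader payoff 2.
Maximizing over 9, 2, C chooses L. Subgame-perfect outcome: (B, L) with payoffs (12, 9).

L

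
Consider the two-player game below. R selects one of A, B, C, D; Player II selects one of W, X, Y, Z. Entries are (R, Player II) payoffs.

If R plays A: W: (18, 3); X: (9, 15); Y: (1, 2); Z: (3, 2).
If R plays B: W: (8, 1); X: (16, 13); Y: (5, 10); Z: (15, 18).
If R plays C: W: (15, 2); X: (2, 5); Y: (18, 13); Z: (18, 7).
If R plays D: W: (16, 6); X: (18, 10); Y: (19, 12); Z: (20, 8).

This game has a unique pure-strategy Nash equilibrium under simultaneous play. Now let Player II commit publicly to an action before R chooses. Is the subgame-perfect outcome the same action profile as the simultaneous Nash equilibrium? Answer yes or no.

yes

Work backward from R's decision.
- W → R plays A (best of 18, 8, 15, 16); Player II gets 3.
- X → R plays D (best of 9, 16, 2, 18); Player II gets 10.
- Y → R plays D (best of 1, 5, 18, 19); Player II gets 12.
- Z → R plays D (best of 3, 15, 18, 20); Player II gets 8.
Maximizing over 3, 10, 12, 8, Player II chooses Y. Subgame-perfect outcome: (D, Y) with payoffs (19, 12).
Now find the simultaneous Nash equilibrium.
R's best replies: W→A; X→D; Y→D; Z→D.
Player II's best replies: A→X; B→Z; C→Y; D→Y.
Only (D, Y) has each player best-responding; Nash payoffs (19, 12).
Sequential outcome (D, Y) coincides with the Nash profile (D, Y).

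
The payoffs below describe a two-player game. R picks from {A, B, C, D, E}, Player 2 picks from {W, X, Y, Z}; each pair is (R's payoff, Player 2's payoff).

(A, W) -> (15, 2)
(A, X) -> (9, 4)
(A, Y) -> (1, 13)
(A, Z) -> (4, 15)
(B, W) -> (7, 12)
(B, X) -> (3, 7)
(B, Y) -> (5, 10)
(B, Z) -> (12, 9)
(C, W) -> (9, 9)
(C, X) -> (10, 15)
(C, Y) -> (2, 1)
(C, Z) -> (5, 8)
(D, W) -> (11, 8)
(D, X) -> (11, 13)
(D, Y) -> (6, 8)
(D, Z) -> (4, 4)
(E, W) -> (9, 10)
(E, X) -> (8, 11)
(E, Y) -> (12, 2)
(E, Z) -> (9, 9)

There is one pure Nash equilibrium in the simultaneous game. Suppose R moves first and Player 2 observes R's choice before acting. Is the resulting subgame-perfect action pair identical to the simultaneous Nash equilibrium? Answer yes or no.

yes

Solve by backward induction (R leads).
- A: BR = Z, leader payoff 4.
- B: BR = W, leader payoff 7.
- C: BR = X, leader payoff 10.
- D: BR = X, leader payoff 11.
- E: BR = X, leader payoff 8.
R's induced payoffs are 4, 7, 10, 11, 8, so R commits to D. Subgame-perfect outcome: (D, X) with payoffs (11, 13).
Now find the simultaneous Nash equilibrium.
R's best replies: W→A; X→D; Y→E; Z→B.
Player 2's best replies: A→Z; B→W; C→X; D→X; E→X.
The unique mutual best reply is (D, X), giving (11, 13).
Sequential outcome (D, X) coincides with the Nash profile (D, X).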